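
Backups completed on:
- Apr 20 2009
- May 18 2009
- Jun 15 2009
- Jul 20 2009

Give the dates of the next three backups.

All dates are Mondays, 28, 28, 35 days apart.
Specifically, the 3rd Monday of each month.
3rd Monday of August 2009: Aug 17 2009.
September 2009 — 3rd Monday is Sep 21 2009.
October 2009 — 3rd Monday is Oct 19 2009.

Aug 17 2009, Sep 21 2009, Oct 19 2009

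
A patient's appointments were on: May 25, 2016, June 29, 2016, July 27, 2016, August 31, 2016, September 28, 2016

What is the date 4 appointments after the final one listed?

January 25, 2017

These are Wednesdays with 35, 28, 35, 28-day gaps.
Each is the final Wednesday of its month — June 29, 2016 is past the 28th, so '4th Wednesday' doesn't fit.
Last Wednesday of October 2016: October 26, 2016.
November 2016 ends with Wednesday November 30, 2016.
December 2016 ends with Wednesday December 28, 2016.
Last Wednesday of January 2017: January 25, 2017.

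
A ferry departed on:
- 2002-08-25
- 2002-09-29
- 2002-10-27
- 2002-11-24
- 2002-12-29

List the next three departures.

2003-01-26, 2003-02-23, 2003-03-30

All Sundays; the gaps (35, 28, 28, 35) vary with month length.
This is the last Sunday of each month.
Last Sunday of January 2003: 2003-01-26.
Last Sunday of February 2003: 2003-02-23.
March 2003 ends with Sunday 2003-03-30.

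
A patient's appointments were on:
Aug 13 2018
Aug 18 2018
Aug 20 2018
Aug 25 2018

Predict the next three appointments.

Aug 27 2018, Sep 1 2018, Sep 3 2018

Gaps: 5, 2, 5 days — not constant, but cyclic with period 2.
The events fall on every Monday and Saturday.
Next Monday: Aug 27 2018.
Next Saturday: Sep 1 2018.
Next Monday: Sep 3 2018.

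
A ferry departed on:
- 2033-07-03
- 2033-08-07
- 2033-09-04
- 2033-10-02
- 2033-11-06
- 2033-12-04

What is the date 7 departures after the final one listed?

2034-07-02

All dates are Sundays, 35, 28, 28, 35, 28 days apart.
Specifically, the 1st Sunday of each month.
January 2034 — 1st Sunday is 2034-01-01.
1st Sunday of February 2034: 2034-02-05.
March 2034 — 1st Sunday is 2034-03-05.
April 2034 — 1st Sunday is 2034-04-02.
May 2034 — 1st Sunday is 2034-05-07.
1st Sunday of June 2034: 2034-06-04.
July 2034 — 1st Sunday is 2034-07-02.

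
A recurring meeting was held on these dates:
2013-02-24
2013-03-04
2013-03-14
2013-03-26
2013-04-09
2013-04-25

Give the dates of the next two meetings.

2013-05-13, 2013-06-02

Gaps: 8, 10, 12, 14, 16 days — each gap is 2 larger than the previous one.
Next gap: 18 days. 2013-04-25 + 18 days = 2013-05-13.
Next gap: 20 days. 2013-05-13 + 20 days = 2013-06-02.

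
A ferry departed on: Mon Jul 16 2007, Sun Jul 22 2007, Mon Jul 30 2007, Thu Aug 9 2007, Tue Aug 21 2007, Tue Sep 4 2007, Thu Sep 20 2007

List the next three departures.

Gaps: 6, 8, 10, 12, 14, 16 days — each gap is 2 larger than the previous one.
Next gap: 18 days. Thu Sep 20 2007 + 18 days = Mon Oct 8 2007.
Next gap: 20 days. Mon Oct 8 2007 + 20 days = Sun Oct 28 2007.
Next gap: 22 days. Sun Oct 28 2007 + 22 days = Mon Nov 19 2007.

Mon Oct 8 2007, Sun Oct 28 2007, Mon Nov 19 2007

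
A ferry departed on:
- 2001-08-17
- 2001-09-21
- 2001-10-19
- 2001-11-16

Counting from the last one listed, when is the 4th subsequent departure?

All dates are Fridays, 35, 28, 28 days apart.
Specifically, the 3rd Friday of each month.
3rd Friday of December 2001: 2001-12-21.
January 2002 — 3rd Friday is 2002-01-18.
3rd Friday of February 2002: 2002-02-15.
March 2002 — 3rd Friday is 2002-03-15.

2002-03-15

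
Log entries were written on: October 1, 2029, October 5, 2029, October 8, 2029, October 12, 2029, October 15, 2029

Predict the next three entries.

The gap pattern 4, 3, 4, 3 repeats every 2 events.
These are the Mondays and Fridays of each week.
The following Friday is October 19, 2029.
Next Monday: October 22, 2029.
The following Friday is October 26, 2029.

October 19, 2029; October 22, 2029; October 26, 2029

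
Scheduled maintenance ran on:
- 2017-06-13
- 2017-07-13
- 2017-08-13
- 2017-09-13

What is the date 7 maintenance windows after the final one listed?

2018-04-13

Each date is the 13th; the gaps (30, 31, 31) track the month lengths.
The rule is the 13th of each month.
Next: October 2017 → 2017-10-13.
Next: November 2017 → 2017-11-13.
Next: December 2017 → 2017-12-13.
Next: January 2018 → 2018-01-13.
Next: February 2018 → 2018-02-13.
March 2018: 2018-03-13.
April 2018: 2018-04-13.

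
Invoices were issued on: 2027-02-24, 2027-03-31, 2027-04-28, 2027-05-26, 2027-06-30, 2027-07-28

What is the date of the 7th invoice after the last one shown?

2028-02-23

These are Wednesdays with 35, 28, 28, 35, 28-day gaps.
Each is the final Wednesday of its month — 2027-03-31 is past the 28th, so '4th Wednesday' doesn't fit.
Last Wednesday of August 2027: 2027-08-25.
Last Wednesday of September 2027: 2027-09-29.
October 2027 ends with Wednesday 2027-10-27.
November 2027 ends with Wednesday 2027-11-24.
December 2027 ends with Wednesday 2027-12-29.
January 2028 ends with Wednesday 2028-01-26.
February 2028 ends with Wednesday 2028-02-23.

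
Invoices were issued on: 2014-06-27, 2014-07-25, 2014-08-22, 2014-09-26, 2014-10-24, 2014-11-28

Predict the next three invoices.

These are Fridays at 28- or 35-day spacing (28, 28, 35, 28, 35).
The pattern: 4th Friday of the month.
December 2014 — 4th Friday is 2014-12-26.
January 2015 — 4th Friday is 2015-01-23.
4th Friday of February 2015: 2015-02-27.

2014-12-26, 2015-01-23, 2015-02-27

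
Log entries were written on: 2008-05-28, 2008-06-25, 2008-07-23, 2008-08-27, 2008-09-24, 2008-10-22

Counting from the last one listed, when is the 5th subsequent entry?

Gaps: 28, 28, 35, 28, 28 days — a mix of 28 and 35. Every date is a Wednesday.
Each is the 4th Wednesday of its month.
4th Wednesday of November 2008: 2008-11-26.
December 2008 — 4th Wednesday is 2008-12-24.
January 2009 — 4th Wednesday is 2009-01-28.
February 2009 — 4th Wednesday is 2009-02-25.
4th Wednesday of March 2009: 2009-03-25.

2009-03-25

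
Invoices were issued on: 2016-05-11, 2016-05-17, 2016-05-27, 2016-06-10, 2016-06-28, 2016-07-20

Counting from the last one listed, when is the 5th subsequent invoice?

2017-01-06

Gaps: 6, 10, 14, 18, 22 days — each gap is 4 larger than the previous one.
Next gap: 26 days. 2016-07-20 + 26 days = 2016-08-15.
Next gap: 30 days. 2016-08-15 + 30 days = 2016-09-14.
Next gap: 34 days. 2016-09-14 + 34 days = 2016-10-18.
Next gap: 38 days. 2016-10-18 + 38 days = 2016-11-25.
Next gap: 42 days. 2016-11-25 + 42 days = 2017-01-06.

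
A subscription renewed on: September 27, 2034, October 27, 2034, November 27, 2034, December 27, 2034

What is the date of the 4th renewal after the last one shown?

Each date is the 27th; the gaps (30, 31, 30) track the month lengths.
The rule is the 27th of each month.
January 2035: January 27, 2035.
Next: February 2035 → February 27, 2035.
March 2035: March 27, 2035.
Next: April 2035 → April 27, 2035.

April 27, 2035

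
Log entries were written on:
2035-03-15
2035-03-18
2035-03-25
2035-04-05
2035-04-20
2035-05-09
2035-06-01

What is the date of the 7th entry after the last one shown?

2036-02-29

Intervals are 3, 7, 11, 15, 19, 23 days — an arithmetic progression with common difference 4.
Next gap: 27 days. 2035-06-01 + 27 days = 2035-06-28.
Next gap: 31 days. 2035-06-28 + 31 days = 2035-07-29.
Next gap: 35 days. 2035-07-29 + 35 days = 2035-09-02.
Next gap: 39 days. 2035-09-02 + 39 days = 2035-10-11.
Next gap: 43 days. 2035-10-11 + 43 days = 2035-11-23.
Next gap: 47 days. 2035-11-23 + 47 days = 2036-01-09.
Next gap: 51 days. 2036-01-09 + 51 days = 2036-02-29.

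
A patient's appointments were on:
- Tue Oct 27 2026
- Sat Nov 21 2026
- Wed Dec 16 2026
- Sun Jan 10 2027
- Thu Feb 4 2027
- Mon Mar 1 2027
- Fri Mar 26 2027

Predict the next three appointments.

Every event comes 25 days after the last (25, 25, 25, 25, 25, 25).
Fri Mar 26 2027 + 25 days = Tue Apr 20 2027.
Tue Apr 20 2027 + 25 days = Sat May 15 2027.
Sat May 15 2027 + 25 days = Wed Jun 9 2027.

Tue Apr 20 2027, Sat May 15 2027, Wed Jun 9 2027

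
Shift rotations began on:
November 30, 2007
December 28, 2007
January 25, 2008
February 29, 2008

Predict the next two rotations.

All Fridays; the gaps (28, 28, 35) vary with month length.
This is the last Friday of each month.
Last Friday of March 2008: March 28, 2008.
April 2008 ends with Friday April 25, 2008.

March 28, 2008; April 25, 2008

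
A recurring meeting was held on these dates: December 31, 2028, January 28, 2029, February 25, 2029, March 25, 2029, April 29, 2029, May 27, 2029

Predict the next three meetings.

Every date is a Sunday; gaps 28, 28, 28, 35, 28 days.
Each is the last Sunday of its month (at least one falls on the 29th or later, ruling out '4th Sunday').
June 2029 ends with Sunday June 24, 2029.
July 2029 ends with Sunday July 29, 2029.
Last Sunday of August 2029: August 26, 2029.

June 24, 2029; July 29, 2029; August 26, 2029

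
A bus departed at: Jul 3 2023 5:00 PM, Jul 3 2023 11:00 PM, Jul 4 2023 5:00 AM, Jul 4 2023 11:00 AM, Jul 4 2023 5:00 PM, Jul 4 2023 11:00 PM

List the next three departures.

Jul 5 2023 5:00 AM, Jul 5 2023 11:00 AM, Jul 5 2023 5:00 PM

Spacing: 6, 6, 6, 6, 6 h — constant 6 h.
Jul 4 2023 11:00 PM + 6 h = Jul 5 2023 5:00 AM.
Jul 5 2023 5:00 AM + 6 h = Jul 5 2023 11:00 AM.
Jul 5 2023 11:00 AM + 6 h = Jul 5 2023 5:00 PM.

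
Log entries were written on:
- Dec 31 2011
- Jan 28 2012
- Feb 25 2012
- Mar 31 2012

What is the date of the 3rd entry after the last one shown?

Every date is a Saturday; gaps 28, 28, 35 days.
Each is the last Saturday of its month (at least one falls on the 29th or later, ruling out '4th Saturday').
April 2012 ends with Saturday Apr 28 2012.
Last Saturday of May 2012: May 26 2012.
Last Saturday of June 2012: Jun 30 2012.

Jun 30 2012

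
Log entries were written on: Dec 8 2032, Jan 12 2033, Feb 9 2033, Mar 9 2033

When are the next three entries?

All dates are Wednesdays, 35, 28, 28 days apart.
Specifically, the 2nd Wednesday of each month.
April 2033 — 2nd Wednesday is Apr 13 2033.
May 2033 — 2nd Wednesday is May 11 2033.
June 2033 — 2nd Wednesday is Jun 8 2033.

Apr 13 2033, May 11 2033, Jun 8 2033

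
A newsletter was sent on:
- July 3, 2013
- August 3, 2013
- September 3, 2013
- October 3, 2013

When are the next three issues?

November 3, 2013; December 3, 2013; January 3, 2014

Gaps: 31, 31, 30 days — not constant. Every event is on the 3rd of the month.
Pattern: the 3rd of each month.
November 2013: November 3, 2013.
Next: December 2013 → December 3, 2013.
Next: January 2014 → January 3, 2014.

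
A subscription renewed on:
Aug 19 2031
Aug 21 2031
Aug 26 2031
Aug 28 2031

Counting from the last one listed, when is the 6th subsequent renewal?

The gap pattern 2, 5, 2 repeats every 2 events.
These are the Tuesdays and Thursdays of each week.
Next Tuesday: Sep 2 2031.
The following Thursday is Sep 4 2031.
Next Tuesday: Sep 9 2031.
The following Thursday is Sep 11 2031.
The following Tuesday is Sep 16 2031.
The following Thursday is Sep 18 2031.

Sep 18 2031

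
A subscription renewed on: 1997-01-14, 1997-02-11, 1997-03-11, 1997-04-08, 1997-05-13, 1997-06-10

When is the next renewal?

1997-07-08

Gaps: 28, 28, 28, 35, 28 days — a mix of 28 and 35. Every date is a Tuesday.
Each is the 2nd Tuesday of its month.
July 1997 — 2nd Tuesday is 1997-07-08.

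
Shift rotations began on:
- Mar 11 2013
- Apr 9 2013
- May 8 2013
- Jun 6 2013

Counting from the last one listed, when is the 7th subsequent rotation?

The spacing is 29, 29, 29 days — always 29 days.
Jun 6 2013 + 29 days = Jul 5 2013.
Jul 5 2013 + 29 days = Aug 3 2013.
Aug 3 2013 + 29 days = Sep 1 2013.
Sep 1 2013 + 29 days = Sep 30 2013.
Sep 30 2013 + 29 days = Oct 29 2013.
Oct 29 2013 + 29 days = Nov 27 2013.
Nov 27 2013 + 29 days = Dec 26 2013.

Dec 26 2013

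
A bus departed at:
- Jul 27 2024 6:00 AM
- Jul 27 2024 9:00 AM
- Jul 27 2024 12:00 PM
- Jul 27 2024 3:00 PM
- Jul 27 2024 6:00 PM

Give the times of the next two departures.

Jul 27 2024 9:00 PM, Jul 28 2024 12:00 AM

The interval is a steady 3 hours (3, 3, 3, 3).
Jul 27 2024 6:00 PM + 3 h = Jul 27 2024 9:00 PM.
Jul 27 2024 9:00 PM + 3 h = Jul 28 2024 12:00 AM.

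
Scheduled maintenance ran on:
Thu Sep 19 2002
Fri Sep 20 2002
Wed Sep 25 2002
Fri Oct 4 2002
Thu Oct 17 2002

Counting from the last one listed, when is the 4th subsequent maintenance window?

Fri Jan 17 2003

The spacing grows by 4 each time: 1, 5, 9, 13 days.
Next gap: 17 days. Thu Oct 17 2002 + 17 days = Sun Nov 3 2002.
Next gap: 21 days. Sun Nov 3 2002 + 21 days = Sun Nov 24 2002.
Next gap: 25 days. Sun Nov 24 2002 + 25 days = Thu Dec 19 2002.
Next gap: 29 days. Thu Dec 19 2002 + 29 days = Fri Jan 17 2003.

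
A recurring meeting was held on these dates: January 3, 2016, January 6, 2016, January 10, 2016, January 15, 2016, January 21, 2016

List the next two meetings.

Gaps: 3, 4, 5, 6 days — each gap is 1 larger than the previous one.
Next gap: 7 days. January 21, 2016 + 7 days = January 28, 2016.
Next gap: 8 days. January 28, 2016 + 8 days = February 5, 2016.

January 28, 2016; February 5, 2016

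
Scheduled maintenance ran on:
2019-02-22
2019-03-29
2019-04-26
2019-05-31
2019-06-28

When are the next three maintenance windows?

2019-07-26, 2019-08-30, 2019-09-27

All Fridays; the gaps (35, 28, 35, 28) vary with month length.
This is the last Friday of each month.
Last Friday of July 2019: 2019-07-26.
Last Friday of August 2019: 2019-08-30.
September 2019 ends with Friday 2019-09-27.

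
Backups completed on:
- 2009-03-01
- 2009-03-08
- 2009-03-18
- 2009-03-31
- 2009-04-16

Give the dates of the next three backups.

Intervals are 7, 10, 13, 16 days — an arithmetic progression with common difference 3.
Next gap: 19 days. 2009-04-16 + 19 days = 2009-05-05.
Next gap: 22 days. 2009-05-05 + 22 days = 2009-05-27.
Next gap: 25 days. 2009-05-27 + 25 days = 2009-06-21.

2009-05-05, 2009-05-27, 2009-06-21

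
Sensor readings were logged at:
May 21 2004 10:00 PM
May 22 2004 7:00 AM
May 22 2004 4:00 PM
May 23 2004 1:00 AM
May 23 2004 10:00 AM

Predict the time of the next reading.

Spacing: 9, 9, 9, 9 h — constant 9 h.
May 23 2004 10:00 AM + 9 h = May 23 2004 7:00 PM.

May 23 2004 7:00 PM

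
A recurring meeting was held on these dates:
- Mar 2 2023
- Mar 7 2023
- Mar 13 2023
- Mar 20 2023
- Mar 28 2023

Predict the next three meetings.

Intervals are 5, 6, 7, 8 days — an arithmetic progression with common difference 1.
Next gap: 9 days. Mar 28 2023 + 9 days = Apr 6 2023.
Next gap: 10 days. Apr 6 2023 + 10 days = Apr 16 2023.
Next gap: 11 days. Apr 16 2023 + 11 days = Apr 27 2023.

Apr 6 2023, Apr 16 2023, Apr 27 2023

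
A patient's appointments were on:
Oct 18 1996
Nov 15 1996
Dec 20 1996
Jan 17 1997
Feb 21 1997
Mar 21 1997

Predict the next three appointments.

Gaps: 28, 35, 28, 35, 28 days — a mix of 28 and 35. Every date is a Friday.
Each is the 3rd Friday of its month.
3rd Friday of April 1997: Apr 18 1997.
May 1997 — 3rd Friday is May 16 1997.
June 1997 — 3rd Friday is Jun 20 1997.

Apr 18 1997, May 16 1997, Jun 20 1997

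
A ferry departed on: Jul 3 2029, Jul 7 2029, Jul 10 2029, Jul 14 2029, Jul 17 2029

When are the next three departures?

Jul 21 2029, Jul 24 2029, Jul 28 2029

Every event lands on a Tuesday or Saturday (gaps cycle 4, 3, 4, 3).
So the schedule is: every Tuesday and Saturday.
The following Saturday is Jul 21 2029.
The following Tuesday is Jul 24 2029.
Next Saturday: Jul 28 2029.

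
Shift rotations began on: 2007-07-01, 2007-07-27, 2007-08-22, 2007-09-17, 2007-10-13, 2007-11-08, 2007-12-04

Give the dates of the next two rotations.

Every event comes 26 days after the last (26, 26, 26, 26, 26, 26).
2007-12-04 + 26 days = 2007-12-30.
2007-12-30 + 26 days = 2008-01-25.

2007-12-30, 2008-01-25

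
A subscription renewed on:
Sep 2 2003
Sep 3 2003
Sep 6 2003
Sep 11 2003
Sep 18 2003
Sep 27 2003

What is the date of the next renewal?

The spacing grows by 2 each time: 1, 3, 5, 7, 9 days.
Next gap: 11 days. Sep 27 2003 + 11 days = Oct 8 2003.

Oct 8 2003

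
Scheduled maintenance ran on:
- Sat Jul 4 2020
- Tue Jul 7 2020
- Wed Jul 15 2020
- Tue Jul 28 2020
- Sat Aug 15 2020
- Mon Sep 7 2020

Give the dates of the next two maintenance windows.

Intervals are 3, 8, 13, 18, 23 days — an arithmetic progression with common difference 5.
Next gap: 28 days. Mon Sep 7 2020 + 28 days = Mon Oct 5 2020.
Next gap: 33 days. Mon Oct 5 2020 + 33 days = Sat Nov 7 2020.

Mon Oct 5 2020, Sat Nov 7 2020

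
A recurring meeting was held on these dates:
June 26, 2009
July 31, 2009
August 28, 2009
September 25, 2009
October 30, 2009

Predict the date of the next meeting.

These are Fridays with 35, 28, 28, 35-day gaps.
Each is the final Friday of its month — July 31, 2009 is past the 28th, so '4th Friday' doesn't fit.
Last Friday of November 2009: November 27, 2009.

November 27, 2009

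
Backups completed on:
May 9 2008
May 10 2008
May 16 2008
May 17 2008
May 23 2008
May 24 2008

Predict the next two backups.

Gaps: 1, 6, 1, 6, 1 days — not constant, but cyclic with period 2.
The events fall on every Friday and Saturday.
Next Friday: May 30 2008.
Next Saturday: May 31 2008.

May 30 2008, May 31 2008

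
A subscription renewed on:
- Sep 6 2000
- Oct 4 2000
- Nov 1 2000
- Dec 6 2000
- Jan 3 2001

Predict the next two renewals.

Feb 7 2001, Mar 7 2001

These are Wednesdays at 28- or 35-day spacing (28, 28, 35, 28).
The pattern: 1st Wednesday of the month.
1st Wednesday of February 2001: Feb 7 2001.
March 2001 — 1st Wednesday is Mar 7 2001.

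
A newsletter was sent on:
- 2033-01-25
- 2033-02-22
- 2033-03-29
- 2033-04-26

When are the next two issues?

All Tuesdays; the gaps (28, 35, 28) vary with month length.
This is the last Tuesday of each month.
Last Tuesday of May 2033: 2033-05-31.
Last Tuesday of June 2033: 2033-06-28.

2033-05-31, 2033-06-28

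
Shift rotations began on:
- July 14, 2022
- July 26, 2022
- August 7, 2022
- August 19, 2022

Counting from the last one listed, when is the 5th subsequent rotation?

Gaps between consecutive events: 12, 12, 12 days — a constant 12-day interval.
August 19, 2022 + 12 days = August 31, 2022.
August 31, 2022 + 12 days = September 12, 2022.
September 12, 2022 + 12 days = September 24, 2022.
September 24, 2022 + 12 days = October 6, 2022.
October 6, 2022 + 12 days = October 18, 2022.

October 18, 2022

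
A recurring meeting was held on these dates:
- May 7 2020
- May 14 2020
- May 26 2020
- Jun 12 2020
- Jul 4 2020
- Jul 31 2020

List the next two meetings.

Gaps: 7, 12, 17, 22, 27 days — each gap is 5 larger than the previous one.
Next gap: 32 days. Jul 31 2020 + 32 days = Sep 1 2020.
Next gap: 37 days. Sep 1 2020 + 37 days = Oct 8 2020.

Sep 1 2020, Oct 8 2020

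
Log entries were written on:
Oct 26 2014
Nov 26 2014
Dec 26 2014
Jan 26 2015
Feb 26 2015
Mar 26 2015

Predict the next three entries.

Apr 26 2015, May 26 2015, Jun 26 2015

Gaps: 31, 30, 31, 31, 28 days — not constant. Every event is on the 26th of the month.
Pattern: the 26th of each month.
Next: April 2015 → Apr 26 2015.
May 2015: May 26 2015.
Next: June 2015 → Jun 26 2015.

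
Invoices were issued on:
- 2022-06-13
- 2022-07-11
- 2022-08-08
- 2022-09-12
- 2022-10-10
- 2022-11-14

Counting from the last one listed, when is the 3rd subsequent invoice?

2023-02-13

These are Mondays at 28- or 35-day spacing (28, 28, 35, 28, 35).
The pattern: 2nd Monday of the month.
2nd Monday of December 2022: 2022-12-12.
2nd Monday of January 2023: 2023-01-09.
2nd Monday of February 2023: 2023-02-13.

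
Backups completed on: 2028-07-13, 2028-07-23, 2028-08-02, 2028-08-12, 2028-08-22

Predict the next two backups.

Every event comes 10 days after the last (10, 10, 10, 10).
2028-08-22 + 10 days = 2028-09-01.
2028-09-01 + 10 days = 2028-09-11.

2028-09-01, 2028-09-11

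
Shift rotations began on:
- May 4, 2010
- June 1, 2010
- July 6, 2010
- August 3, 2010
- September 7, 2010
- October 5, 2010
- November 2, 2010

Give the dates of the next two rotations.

Gaps: 28, 35, 28, 35, 28, 28 days — a mix of 28 and 35. Every date is a Tuesday.
Each is the 1st Tuesday of its month.
December 2010 — 1st Tuesday is December 7, 2010.
1st Tuesday of January 2011: January 4, 2011.

December 7, 2010; January 4, 2011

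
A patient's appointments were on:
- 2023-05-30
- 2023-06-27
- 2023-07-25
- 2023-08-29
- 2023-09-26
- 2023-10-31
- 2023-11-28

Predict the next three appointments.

All Tuesdays; the gaps (28, 28, 35, 28, 35, 28) vary with month length.
This is the last Tuesday of each month.
December 2023 ends with Tuesday 2023-12-26.
January 2024 ends with Tuesday 2024-01-30.
Last Tuesday of February 2024: 2024-02-27.

2023-12-26, 2024-01-30, 2024-02-27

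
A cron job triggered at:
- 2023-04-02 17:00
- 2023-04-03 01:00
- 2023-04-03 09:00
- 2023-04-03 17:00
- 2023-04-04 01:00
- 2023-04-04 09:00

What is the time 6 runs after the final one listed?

2023-04-06 09:00

Spacing: 8, 8, 8, 8, 8 h — constant 8 h.
2023-04-04 09:00 + 8 h = 2023-04-04 17:00.
2023-04-04 17:00 + 8 h = 2023-04-05 01:00.
2023-04-05 01:00 + 8 h = 2023-04-05 09:00.
2023-04-05 09:00 + 8 h = 2023-04-05 17:00.
2023-04-05 17:00 + 8 h = 2023-04-06 01:00.
2023-04-06 01:00 + 8 h = 2023-04-06 09:00.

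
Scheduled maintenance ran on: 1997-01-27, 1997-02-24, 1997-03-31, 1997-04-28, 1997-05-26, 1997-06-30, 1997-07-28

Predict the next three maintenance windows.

All Mondays; the gaps (28, 35, 28, 28, 35, 28) vary with month length.
This is the last Monday of each month.
Last Monday of August 1997: 1997-08-25.
Last Monday of September 1997: 1997-09-29.
October 1997 ends with Monday 1997-10-27.

1997-08-25, 1997-09-29, 1997-10-27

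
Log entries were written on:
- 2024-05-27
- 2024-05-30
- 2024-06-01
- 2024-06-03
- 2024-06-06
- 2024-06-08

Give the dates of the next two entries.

The gap pattern 3, 2, 2, 3, 2 repeats every 3 events.
These are the Mondays, Thursdays and Saturdays of each week.
The following Monday is 2024-06-10.
Next Thursday: 2024-06-13.

2024-06-10, 2024-06-13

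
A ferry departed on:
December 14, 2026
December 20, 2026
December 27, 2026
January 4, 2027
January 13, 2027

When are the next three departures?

January 23, 2027; February 3, 2027; February 15, 2027

Intervals are 6, 7, 8, 9 days — an arithmetic progression with common difference 1.
Next gap: 10 days. January 13, 2027 + 10 days = January 23, 2027.
Next gap: 11 days. January 23, 2027 + 11 days = February 3, 2027.
Next gap: 12 days. February 3, 2027 + 12 days = February 15, 2027.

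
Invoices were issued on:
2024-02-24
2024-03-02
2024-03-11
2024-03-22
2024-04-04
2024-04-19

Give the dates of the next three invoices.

2024-05-06, 2024-05-25, 2024-06-15

Intervals are 7, 9, 11, 13, 15 days — an arithmetic progression with common difference 2.
Next gap: 17 days. 2024-04-19 + 17 days = 2024-05-06.
Next gap: 19 days. 2024-05-06 + 19 days = 2024-05-25.
Next gap: 21 days. 2024-05-25 + 21 days = 2024-06-15.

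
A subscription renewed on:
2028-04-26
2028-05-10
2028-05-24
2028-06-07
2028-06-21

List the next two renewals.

2028-07-05, 2028-07-19

Every event comes 14 days after the last (14, 14, 14, 14).
2028-06-21 + 14 days = 2028-07-05.
2028-07-05 + 14 days = 2028-07-19.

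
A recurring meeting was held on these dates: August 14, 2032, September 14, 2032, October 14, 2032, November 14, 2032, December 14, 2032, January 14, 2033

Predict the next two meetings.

February 14, 2033; March 14, 2033

Each date is the 14th; the gaps (31, 30, 31, 30, 31) track the month lengths.
The rule is the 14th of each month.
February 2033: February 14, 2033.
Next: March 2033 → March 14, 2033.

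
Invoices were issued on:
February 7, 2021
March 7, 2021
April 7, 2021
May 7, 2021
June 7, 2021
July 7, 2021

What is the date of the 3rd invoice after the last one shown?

Gaps: 28, 31, 30, 31, 30 days — not constant. Every event is on the 7th of the month.
Pattern: the 7th of each month.
Next: August 2021 → August 7, 2021.
September 2021: September 7, 2021.
Next: October 2021 → October 7, 2021.

October 7, 2021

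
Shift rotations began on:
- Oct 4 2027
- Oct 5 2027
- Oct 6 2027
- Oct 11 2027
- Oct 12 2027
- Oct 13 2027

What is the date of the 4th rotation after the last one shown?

Gaps: 1, 1, 5, 1, 1 days — not constant, but cyclic with period 3.
The events fall on every Monday, Tuesday and Wednesday.
Next Monday: Oct 18 2027.
Next Tuesday: Oct 19 2027.
Next Wednesday: Oct 20 2027.
Next Monday: Oct 25 2027.

Oct 25 2027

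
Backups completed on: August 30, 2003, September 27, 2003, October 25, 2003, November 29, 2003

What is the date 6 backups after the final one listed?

All Saturdays; the gaps (28, 28, 35) vary with month length.
This is the last Saturday of each month.
December 2003 ends with Saturday December 27, 2003.
January 2004 ends with Saturday January 31, 2004.
Last Saturday of February 2004: February 28, 2004.
Last Saturday of March 2004: March 27, 2004.
Last Saturday of April 2004: April 24, 2004.
May 2004 ends with Saturday May 29, 2004.

May 29, 2004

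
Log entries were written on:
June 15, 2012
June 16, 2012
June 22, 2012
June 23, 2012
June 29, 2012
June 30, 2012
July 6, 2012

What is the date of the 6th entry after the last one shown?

July 27, 2012

The gap pattern 1, 6, 1, 6, 1, 6 repeats every 2 events.
These are the Fridays and Saturdays of each week.
The following Saturday is July 7, 2012.
The following Friday is July 13, 2012.
Next Saturday: July 14, 2012.
The following Friday is July 20, 2012.
Next Saturday: July 21, 2012.
Next Friday: July 27, 2012.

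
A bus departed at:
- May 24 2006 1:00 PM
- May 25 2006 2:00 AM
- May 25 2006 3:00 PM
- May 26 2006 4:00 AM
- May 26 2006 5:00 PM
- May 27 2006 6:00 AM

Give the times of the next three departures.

May 27 2006 7:00 PM, May 28 2006 8:00 AM, May 28 2006 9:00 PM

The interval is a steady 13 hours (13, 13, 13, 13, 13).
May 27 2006 6:00 AM + 13 h = May 27 2006 7:00 PM.
May 27 2006 7:00 PM + 13 h = May 28 2006 8:00 AM.
May 28 2006 8:00 AM + 13 h = May 28 2006 9:00 PM.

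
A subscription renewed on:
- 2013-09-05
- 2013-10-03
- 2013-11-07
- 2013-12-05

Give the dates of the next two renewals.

Gaps: 28, 35, 28 days — a mix of 28 and 35. Every date is a Thursday.
Each is the 1st Thursday of its month.
1st Thursday of January 2014: 2014-01-02.
February 2014 — 1st Thursday is 2014-02-06.

2014-01-02, 2014-02-06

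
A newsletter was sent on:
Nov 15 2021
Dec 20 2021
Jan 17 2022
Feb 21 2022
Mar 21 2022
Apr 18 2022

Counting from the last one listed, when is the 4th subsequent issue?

Gaps: 35, 28, 35, 28, 28 days — a mix of 28 and 35. Every date is a Monday.
Each is the 3rd Monday of its month.
May 2022 — 3rd Monday is May 16 2022.
3rd Monday of June 2022: Jun 20 2022.
July 2022 — 3rd Monday is Jul 18 2022.
3rd Monday of August 2022: Aug 15 2022.

Aug 15 2022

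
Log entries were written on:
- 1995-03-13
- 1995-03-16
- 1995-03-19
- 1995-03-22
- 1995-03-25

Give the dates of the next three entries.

1995-03-28, 1995-03-31, 1995-04-03

Gaps between consecutive events: 3, 3, 3, 3 days — a constant 3-day interval.
1995-03-25 + 3 days = 1995-03-28.
1995-03-28 + 3 days = 1995-03-31.
1995-03-31 + 3 days = 1995-04-03.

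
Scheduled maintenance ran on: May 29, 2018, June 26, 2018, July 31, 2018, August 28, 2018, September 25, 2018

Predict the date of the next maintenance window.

October 30, 2018

These are Tuesdays with 28, 35, 28, 28-day gaps.
Each is the final Tuesday of its month — May 29, 2018 is past the 28th, so '4th Tuesday' doesn't fit.
October 2018 ends with Tuesday October 30, 2018.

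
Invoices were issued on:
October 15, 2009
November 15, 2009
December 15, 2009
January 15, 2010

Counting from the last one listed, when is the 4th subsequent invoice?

May 15, 2010

Gaps: 31, 30, 31 days — not constant. Every event is on the 15th of the month.
Pattern: the 15th of each month.
Next: February 2010 → February 15, 2010.
Next: March 2010 → March 15, 2010.
Next: April 2010 → April 15, 2010.
Next: May 2010 → May 15, 2010.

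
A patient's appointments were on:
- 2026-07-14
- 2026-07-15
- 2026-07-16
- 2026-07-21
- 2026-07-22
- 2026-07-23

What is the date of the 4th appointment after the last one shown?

2026-08-04

The gap pattern 1, 1, 5, 1, 1 repeats every 3 events.
These are the Tuesdays, Wednesdays and Thursdays of each week.
The following Tuesday is 2026-07-28.
Next Wednesday: 2026-07-29.
Next Thursday: 2026-07-30.
Next Tuesday: 2026-08-04.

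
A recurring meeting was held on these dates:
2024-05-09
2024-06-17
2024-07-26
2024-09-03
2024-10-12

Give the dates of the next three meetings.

Every event comes 39 days after the last (39, 39, 39, 39).
2024-10-12 + 39 days = 2024-11-20.
2024-11-20 + 39 days = 2024-12-29.
2024-12-29 + 39 days = 2025-02-06.

2024-11-20, 2024-12-29, 2025-02-06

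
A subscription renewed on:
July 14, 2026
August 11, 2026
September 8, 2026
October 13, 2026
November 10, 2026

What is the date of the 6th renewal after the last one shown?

May 11, 2027

These are Tuesdays at 28- or 35-day spacing (28, 28, 35, 28).
The pattern: 2nd Tuesday of the month.
2nd Tuesday of December 2026: December 8, 2026.
2nd Tuesday of January 2027: January 12, 2027.
2nd Tuesday of February 2027: February 9, 2027.
2nd Tuesday of March 2027: March 9, 2027.
2nd Tuesday of April 2027: April 13, 2027.
2nd Tuesday of May 2027: May 11, 2027.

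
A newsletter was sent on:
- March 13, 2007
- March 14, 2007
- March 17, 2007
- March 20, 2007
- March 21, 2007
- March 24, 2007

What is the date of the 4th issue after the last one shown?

April 3, 2007

The gap pattern 1, 3, 3, 1, 3 repeats every 3 events.
These are the Tuesdays, Wednesdays and Saturdays of each week.
Next Tuesday: March 27, 2007.
The following Wednesday is March 28, 2007.
The following Saturday is March 31, 2007.
Next Tuesday: April 3, 2007.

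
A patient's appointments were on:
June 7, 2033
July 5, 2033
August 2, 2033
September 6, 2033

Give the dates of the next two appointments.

October 4, 2033; November 1, 2033

These are Tuesdays at 28- or 35-day spacing (28, 28, 35).
The pattern: 1st Tuesday of the month.
1st Tuesday of October 2033: October 4, 2033.
1st Tuesday of November 2033: November 1, 2033.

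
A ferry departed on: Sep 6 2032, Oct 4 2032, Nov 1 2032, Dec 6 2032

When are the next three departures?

Jan 3 2033, Feb 7 2033, Mar 7 2033

All dates are Mondays, 28, 28, 35 days apart.
Specifically, the 1st Monday of each month.
1st Monday of January 2033: Jan 3 2033.
1st Monday of February 2033: Feb 7 2033.
March 2033 — 1st Monday is Mar 7 2033.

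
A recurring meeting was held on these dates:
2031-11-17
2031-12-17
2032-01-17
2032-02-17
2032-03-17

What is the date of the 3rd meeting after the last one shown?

2032-06-17

The day-of-month is always 17 (30, 31, 31, 29 days between events).
So this recurs on the 17th of each month.
Next: April 2032 → 2032-04-17.
May 2032: 2032-05-17.
Next: June 2032 → 2032-06-17.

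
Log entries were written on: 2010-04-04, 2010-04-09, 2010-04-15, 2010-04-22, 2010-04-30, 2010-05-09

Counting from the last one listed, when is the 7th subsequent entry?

2010-08-08

Gaps: 5, 6, 7, 8, 9 days — each gap is 1 larger than the previous one.
Next gap: 10 days. 2010-05-09 + 10 days = 2010-05-19.
Next gap: 11 days. 2010-05-19 + 11 days = 2010-05-30.
Next gap: 12 days. 2010-05-30 + 12 days = 2010-06-11.
Next gap: 13 days. 2010-06-11 + 13 days = 2010-06-24.
Next gap: 14 days. 2010-06-24 + 14 days = 2010-07-08.
Next gap: 15 days. 2010-07-08 + 15 days = 2010-07-23.
Next gap: 16 days. 2010-07-23 + 16 days = 2010-08-08.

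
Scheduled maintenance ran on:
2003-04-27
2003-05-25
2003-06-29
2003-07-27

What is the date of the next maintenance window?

2003-08-31

These are Sundays with 28, 35, 28-day gaps.
Each is the final Sunday of its month — 2003-06-29 is past the 28th, so '4th Sunday' doesn't fit.
Last Sunday of August 2003: 2003-08-31.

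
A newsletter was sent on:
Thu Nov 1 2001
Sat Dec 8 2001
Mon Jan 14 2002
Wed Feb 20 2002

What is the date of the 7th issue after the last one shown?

Wed Nov 6 2002

Gaps between consecutive events: 37, 37, 37 days — a constant 37-day interval.
Wed Feb 20 2002 + 37 days = Fri Mar 29 2002.
Fri Mar 29 2002 + 37 days = Sun May 5 2002.
Sun May 5 2002 + 37 days = Tue Jun 11 2002.
Tue Jun 11 2002 + 37 days = Thu Jul 18 2002.
Thu Jul 18 2002 + 37 days = Sat Aug 24 2002.
Sat Aug 24 2002 + 37 days = Mon Sep 30 2002.
Mon Sep 30 2002 + 37 days = Wed Nov 6 2002.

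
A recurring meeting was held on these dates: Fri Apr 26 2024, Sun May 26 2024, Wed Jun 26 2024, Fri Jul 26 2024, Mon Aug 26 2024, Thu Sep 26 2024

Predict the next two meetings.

The day-of-month is always 26 (30, 31, 30, 31, 31 days between events).
So this recurs on the 26th of each month.
October 2024: Sat Oct 26 2024.
November 2024: Tue Nov 26 2024.

Sat Oct 26 2024, Tue Nov 26 2024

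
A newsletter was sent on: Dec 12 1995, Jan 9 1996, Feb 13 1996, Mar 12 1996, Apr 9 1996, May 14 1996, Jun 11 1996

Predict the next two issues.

Jul 9 1996, Aug 13 1996

These are Tuesdays at 28- or 35-day spacing (28, 35, 28, 28, 35, 28).
The pattern: 2nd Tuesday of the month.
July 1996 — 2nd Tuesday is Jul 9 1996.
August 1996 — 2nd Tuesday is Aug 13 1996.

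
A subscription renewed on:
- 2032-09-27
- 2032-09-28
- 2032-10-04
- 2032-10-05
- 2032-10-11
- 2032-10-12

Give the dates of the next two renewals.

2032-10-18, 2032-10-19

Gaps: 1, 6, 1, 6, 1 days — not constant, but cyclic with period 2.
The events fall on every Monday and Tuesday.
Next Monday: 2032-10-18.
Next Tuesday: 2032-10-19.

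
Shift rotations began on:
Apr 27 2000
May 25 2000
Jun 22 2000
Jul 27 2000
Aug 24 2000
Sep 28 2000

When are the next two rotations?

Oct 26 2000, Nov 23 2000

These are Thursdays at 28- or 35-day spacing (28, 28, 35, 28, 35).
The pattern: 4th Thursday of the month.
October 2000 — 4th Thursday is Oct 26 2000.
4th Thursday of November 2000: Nov 23 2000.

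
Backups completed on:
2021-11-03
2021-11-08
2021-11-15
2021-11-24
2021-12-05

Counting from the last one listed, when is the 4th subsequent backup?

2022-02-07

Intervals are 5, 7, 9, 11 days — an arithmetic progression with common difference 2.
Next gap: 13 days. 2021-12-05 + 13 days = 2021-12-18.
Next gap: 15 days. 2021-12-18 + 15 days = 2022-01-02.
Next gap: 17 days. 2022-01-02 + 17 days = 2022-01-19.
Next gap: 19 days. 2022-01-19 + 19 days = 2022-02-07.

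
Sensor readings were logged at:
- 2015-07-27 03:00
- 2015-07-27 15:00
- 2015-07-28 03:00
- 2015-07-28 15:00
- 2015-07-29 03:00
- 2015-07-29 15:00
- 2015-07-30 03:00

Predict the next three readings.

2015-07-30 15:00, 2015-07-31 03:00, 2015-07-31 15:00

Gaps: 12, 12, 12, 12, 12, 12 hours — each event is 12 hours after the previous one.
2015-07-30 03:00 + 12 h = 2015-07-30 15:00.
2015-07-30 15:00 + 12 h = 2015-07-31 03:00.
2015-07-31 03:00 + 12 h = 2015-07-31 15:00.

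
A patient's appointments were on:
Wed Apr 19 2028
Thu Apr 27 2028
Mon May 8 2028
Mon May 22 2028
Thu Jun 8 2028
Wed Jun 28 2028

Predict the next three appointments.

The spacing grows by 3 each time: 8, 11, 14, 17, 20 days.
Next gap: 23 days. Wed Jun 28 2028 + 23 days = Fri Jul 21 2028.
Next gap: 26 days. Fri Jul 21 2028 + 26 days = Wed Aug 16 2028.
Next gap: 29 days. Wed Aug 16 2028 + 29 days = Thu Sep 14 2028.

Fri Jul 21 2028, Wed Aug 16 2028, Thu Sep 14 2028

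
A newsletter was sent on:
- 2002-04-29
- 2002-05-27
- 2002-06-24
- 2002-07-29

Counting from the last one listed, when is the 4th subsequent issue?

2002-11-25

All Mondays; the gaps (28, 28, 35) vary with month length.
This is the last Monday of each month.
Last Monday of August 2002: 2002-08-26.
September 2002 ends with Monday 2002-09-30.
October 2002 ends with Monday 2002-10-28.
November 2002 ends with Monday 2002-11-25.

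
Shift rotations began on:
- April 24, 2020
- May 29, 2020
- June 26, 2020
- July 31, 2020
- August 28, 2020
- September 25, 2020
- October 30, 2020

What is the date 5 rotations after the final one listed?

March 26, 2021

Every date is a Friday; gaps 35, 28, 35, 28, 28, 35 days.
Each is the last Friday of its month (at least one falls on the 29th or later, ruling out '4th Friday').
November 2020 ends with Friday November 27, 2020.
Last Friday of December 2020: December 25, 2020.
Last Friday of January 2021: January 29, 2021.
February 2021 ends with Friday February 26, 2021.
March 2021 ends with Friday March 26, 2021.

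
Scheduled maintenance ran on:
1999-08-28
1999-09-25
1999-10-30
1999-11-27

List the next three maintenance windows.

All Saturdays; the gaps (28, 35, 28) vary with month length.
This is the last Saturday of each month.
Last Saturday of December 1999: 1999-12-25.
January 2000 ends with Saturday 2000-01-29.
Last Saturday of February 2000: 2000-02-26.

1999-12-25, 2000-01-29, 2000-02-26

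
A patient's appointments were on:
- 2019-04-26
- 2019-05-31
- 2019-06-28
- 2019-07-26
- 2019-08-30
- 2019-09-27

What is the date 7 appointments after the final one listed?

These are Fridays with 35, 28, 28, 35, 28-day gaps.
Each is the final Friday of its month — 2019-05-31 is past the 28th, so '4th Friday' doesn't fit.
October 2019 ends with Friday 2019-10-25.
November 2019 ends with Friday 2019-11-29.
Last Friday of December 2019: 2019-12-27.
January 2020 ends with Friday 2020-01-31.
February 2020 ends with Friday 2020-02-28.
Last Friday of March 2020: 2020-03-27.
Last Friday of April 2020: 2020-04-24.

2020-04-24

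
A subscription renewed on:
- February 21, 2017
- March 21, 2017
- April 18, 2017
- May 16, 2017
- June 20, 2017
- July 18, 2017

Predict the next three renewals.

Gaps: 28, 28, 28, 35, 28 days — a mix of 28 and 35. Every date is a Tuesday.
Each is the 3rd Tuesday of its month.
August 2017 — 3rd Tuesday is August 15, 2017.
September 2017 — 3rd Tuesday is September 19, 2017.
October 2017 — 3rd Tuesday is October 17, 2017.

August 15, 2017; September 19, 2017; October 17, 2017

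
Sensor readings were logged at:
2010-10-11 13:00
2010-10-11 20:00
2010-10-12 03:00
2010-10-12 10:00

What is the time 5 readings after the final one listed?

Gaps: 7, 7, 7 hours — each event is 7 hours after the previous one.
2010-10-12 10:00 + 7 h = 2010-10-12 17:00.
2010-10-12 17:00 + 7 h = 2010-10-13 00:00.
2010-10-13 00:00 + 7 h = 2010-10-13 07:00.
2010-10-13 07:00 + 7 h = 2010-10-13 14:00.
2010-10-13 14:00 + 7 h = 2010-10-13 21:00.

2010-10-13 21:00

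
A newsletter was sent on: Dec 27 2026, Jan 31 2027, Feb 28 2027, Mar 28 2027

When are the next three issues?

Apr 25 2027, May 30 2027, Jun 27 2027

Every date is a Sunday; gaps 35, 28, 28 days.
Each is the last Sunday of its month (at least one falls on the 29th or later, ruling out '4th Sunday').
April 2027 ends with Sunday Apr 25 2027.
May 2027 ends with Sunday May 30 2027.
Last Sunday of June 2027: Jun 27 2027.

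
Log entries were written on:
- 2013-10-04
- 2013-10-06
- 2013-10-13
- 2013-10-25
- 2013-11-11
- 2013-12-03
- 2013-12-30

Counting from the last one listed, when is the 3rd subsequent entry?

The spacing grows by 5 each time: 2, 7, 12, 17, 22, 27 days.
Next gap: 32 days. 2013-12-30 + 32 days = 2014-01-31.
Next gap: 37 days. 2014-01-31 + 37 days = 2014-03-09.
Next gap: 42 days. 2014-03-09 + 42 days = 2014-04-20.

2014-04-20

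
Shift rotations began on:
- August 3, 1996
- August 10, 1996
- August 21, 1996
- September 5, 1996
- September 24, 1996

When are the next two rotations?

Gaps: 7, 11, 15, 19 days — each gap is 4 larger than the previous one.
Next gap: 23 days. September 24, 1996 + 23 days = October 17, 1996.
Next gap: 27 days. October 17, 1996 + 27 days = November 13, 1996.

October 17, 1996; November 13, 1996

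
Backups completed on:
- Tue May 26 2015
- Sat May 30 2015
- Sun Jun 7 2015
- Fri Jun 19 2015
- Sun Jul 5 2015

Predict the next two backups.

Sat Jul 25 2015, Tue Aug 18 2015

Intervals are 4, 8, 12, 16 days — an arithmetic progression with common difference 4.
Next gap: 20 days. Sun Jul 5 2015 + 20 days = Sat Jul 25 2015.
Next gap: 24 days. Sat Jul 25 2015 + 24 days = Tue Aug 18 2015.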